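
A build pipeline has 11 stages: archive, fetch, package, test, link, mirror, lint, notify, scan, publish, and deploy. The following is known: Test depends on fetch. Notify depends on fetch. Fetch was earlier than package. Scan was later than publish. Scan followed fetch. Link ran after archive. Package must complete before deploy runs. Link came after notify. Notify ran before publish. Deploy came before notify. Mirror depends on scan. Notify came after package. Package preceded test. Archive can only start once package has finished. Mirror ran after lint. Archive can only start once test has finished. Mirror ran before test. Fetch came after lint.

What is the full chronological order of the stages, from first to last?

The constraints fix every adjacent pair, so only one ordering works:
lint → fetch → package → deploy → notify → publish → scan → mirror → test → archive → link.

lint, fetch, package, deploy, notify, publish, scan, mirror, test, archive, link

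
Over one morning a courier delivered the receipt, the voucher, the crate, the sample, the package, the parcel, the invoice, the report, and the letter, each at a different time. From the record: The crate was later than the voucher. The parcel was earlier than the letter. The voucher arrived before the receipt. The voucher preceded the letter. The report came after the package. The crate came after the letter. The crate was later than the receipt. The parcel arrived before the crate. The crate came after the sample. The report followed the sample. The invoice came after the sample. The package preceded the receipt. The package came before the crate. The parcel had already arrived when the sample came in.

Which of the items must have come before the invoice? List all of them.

Directly stated before the invoice: the sample.
The parcel reaches the invoice via the parcel → the sample → the invoice.
No chain forces the voucher (or any of the others) ahead of the invoice.

the parcel, the sample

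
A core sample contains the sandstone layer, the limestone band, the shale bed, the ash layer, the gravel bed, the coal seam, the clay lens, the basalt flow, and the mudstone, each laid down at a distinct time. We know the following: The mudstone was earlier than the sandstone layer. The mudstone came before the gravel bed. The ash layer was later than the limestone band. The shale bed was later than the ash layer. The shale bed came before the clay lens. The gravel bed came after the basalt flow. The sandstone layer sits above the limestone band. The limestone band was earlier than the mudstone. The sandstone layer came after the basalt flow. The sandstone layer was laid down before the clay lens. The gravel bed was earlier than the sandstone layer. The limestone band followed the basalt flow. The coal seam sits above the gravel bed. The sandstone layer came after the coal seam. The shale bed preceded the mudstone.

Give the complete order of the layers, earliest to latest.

the basalt flow, the limestone band, the ash layer, the shale bed, the mudstone, the gravel bed, the coal seam, the sandstone layer, the clay lens

The constraints fix every adjacent pair, so only one ordering works:
the basalt flow → the limestone band → the ash layer → the shale bed → the mudstone → the gravel bed → the coal seam → the sandstone layer → the clay lens.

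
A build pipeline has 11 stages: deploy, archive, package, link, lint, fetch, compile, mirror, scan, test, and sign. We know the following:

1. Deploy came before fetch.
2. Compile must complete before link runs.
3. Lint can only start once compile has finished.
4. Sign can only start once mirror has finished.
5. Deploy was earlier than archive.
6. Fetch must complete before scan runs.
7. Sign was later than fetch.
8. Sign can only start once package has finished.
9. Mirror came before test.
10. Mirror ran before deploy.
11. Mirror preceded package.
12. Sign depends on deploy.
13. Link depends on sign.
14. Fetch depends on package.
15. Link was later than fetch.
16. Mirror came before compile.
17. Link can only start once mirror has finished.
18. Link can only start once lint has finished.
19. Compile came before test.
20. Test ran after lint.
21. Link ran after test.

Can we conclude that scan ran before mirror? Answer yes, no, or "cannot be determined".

no

Tracing the constraints gives mirror → package → fetch → scan, so mirror must come before scan.
That means scan cannot be before mirror.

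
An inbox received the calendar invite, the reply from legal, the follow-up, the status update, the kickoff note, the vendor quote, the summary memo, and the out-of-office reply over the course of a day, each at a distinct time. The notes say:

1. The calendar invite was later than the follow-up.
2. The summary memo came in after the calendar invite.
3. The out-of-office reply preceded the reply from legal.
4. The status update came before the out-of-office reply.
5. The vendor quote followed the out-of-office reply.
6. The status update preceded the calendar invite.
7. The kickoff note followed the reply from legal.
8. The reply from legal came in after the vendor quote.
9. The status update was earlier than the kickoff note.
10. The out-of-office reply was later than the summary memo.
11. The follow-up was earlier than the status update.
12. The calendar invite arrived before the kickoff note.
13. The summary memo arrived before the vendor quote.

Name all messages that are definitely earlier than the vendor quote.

Directly stated before the vendor quote: the out-of-office reply and the summary memo.
The calendar invite reaches the vendor quote via the calendar invite → the summary memo → the vendor quote.
The follow-up reaches the vendor quote via the follow-up → the status update → the out-of-office reply → the vendor quote.
The status update reaches the vendor quote via the status update → the out-of-office reply → the vendor quote.
No chain forces the reply from legal (or any of the others) ahead of the vendor quote.

the calendar invite, the follow-up, the out-of-office reply, the status update, the summary memo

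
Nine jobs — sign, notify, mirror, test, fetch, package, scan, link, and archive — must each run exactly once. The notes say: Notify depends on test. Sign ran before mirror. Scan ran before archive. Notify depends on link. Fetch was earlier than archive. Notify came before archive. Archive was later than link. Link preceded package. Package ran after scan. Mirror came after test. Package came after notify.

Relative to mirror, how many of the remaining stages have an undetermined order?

6

Forced before mirror: sign and test.
That leaves archive, fetch, link, notify, package, and scan with no forced order relative to mirror — 6.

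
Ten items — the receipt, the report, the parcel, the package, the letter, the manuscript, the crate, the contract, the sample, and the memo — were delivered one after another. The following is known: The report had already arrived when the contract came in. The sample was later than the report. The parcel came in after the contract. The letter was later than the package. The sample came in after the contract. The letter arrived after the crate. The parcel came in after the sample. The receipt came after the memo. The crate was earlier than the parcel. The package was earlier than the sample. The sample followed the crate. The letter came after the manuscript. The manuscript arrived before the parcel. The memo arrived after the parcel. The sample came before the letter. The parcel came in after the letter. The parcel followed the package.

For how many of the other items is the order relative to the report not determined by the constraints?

Forced after the report: the contract, the letter, the memo, the parcel, the receipt, and the sample.
That leaves the crate, the manuscript, and the package with no forced order relative to the report — 3.

3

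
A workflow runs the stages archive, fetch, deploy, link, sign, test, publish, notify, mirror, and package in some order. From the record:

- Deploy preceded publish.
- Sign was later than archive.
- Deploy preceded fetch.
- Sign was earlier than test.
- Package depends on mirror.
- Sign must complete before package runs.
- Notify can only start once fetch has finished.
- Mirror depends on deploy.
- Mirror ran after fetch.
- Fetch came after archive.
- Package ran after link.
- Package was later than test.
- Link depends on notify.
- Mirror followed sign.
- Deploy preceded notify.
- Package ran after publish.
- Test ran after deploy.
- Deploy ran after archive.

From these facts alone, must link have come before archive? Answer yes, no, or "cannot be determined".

Tracing the constraints gives archive → deploy → notify → link, so archive must come before link.
That means link cannot be before archive.

no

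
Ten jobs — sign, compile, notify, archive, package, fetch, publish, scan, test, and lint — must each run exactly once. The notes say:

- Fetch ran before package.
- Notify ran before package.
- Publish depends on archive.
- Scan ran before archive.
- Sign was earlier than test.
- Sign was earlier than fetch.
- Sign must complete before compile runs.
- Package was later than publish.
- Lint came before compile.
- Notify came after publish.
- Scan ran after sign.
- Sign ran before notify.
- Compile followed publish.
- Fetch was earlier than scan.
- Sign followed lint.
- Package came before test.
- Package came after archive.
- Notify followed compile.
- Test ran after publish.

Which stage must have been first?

Lint has a chain of constraints placing it before every other stage, so lint must be first.

lint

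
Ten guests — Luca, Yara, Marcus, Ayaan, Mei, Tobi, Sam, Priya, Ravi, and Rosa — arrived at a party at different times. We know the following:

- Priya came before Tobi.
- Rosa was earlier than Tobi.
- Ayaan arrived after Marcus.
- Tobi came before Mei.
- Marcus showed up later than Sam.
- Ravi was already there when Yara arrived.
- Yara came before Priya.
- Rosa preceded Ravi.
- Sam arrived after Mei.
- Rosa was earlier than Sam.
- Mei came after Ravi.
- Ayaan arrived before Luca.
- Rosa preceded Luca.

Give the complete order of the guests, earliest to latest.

Rosa, Ravi, Yara, Priya, Tobi, Mei, Sam, Marcus, Ayaan, Luca

The constraints fix every adjacent pair, so only one ordering works:
Rosa → Ravi → Yara → Priya → Tobi → Mei → Sam → Marcus → Ayaan → Luca.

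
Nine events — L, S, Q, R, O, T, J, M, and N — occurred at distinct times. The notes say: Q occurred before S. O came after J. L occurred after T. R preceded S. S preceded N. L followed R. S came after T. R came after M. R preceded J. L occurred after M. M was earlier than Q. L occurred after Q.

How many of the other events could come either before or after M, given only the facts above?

1

Forced after M: J, L, N, O, Q, R, and S.
That leaves T with no forced order relative to M — 1.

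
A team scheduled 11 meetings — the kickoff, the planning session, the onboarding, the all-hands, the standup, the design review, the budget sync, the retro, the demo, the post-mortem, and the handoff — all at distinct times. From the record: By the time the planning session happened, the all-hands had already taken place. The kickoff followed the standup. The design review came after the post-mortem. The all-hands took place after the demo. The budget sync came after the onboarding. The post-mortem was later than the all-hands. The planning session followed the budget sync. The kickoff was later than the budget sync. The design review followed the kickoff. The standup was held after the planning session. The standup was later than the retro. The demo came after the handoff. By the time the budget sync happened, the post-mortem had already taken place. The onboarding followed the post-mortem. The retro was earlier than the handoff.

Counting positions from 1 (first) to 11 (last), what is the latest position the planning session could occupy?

The planning session must come before the design review, the kickoff, and the standup — 3 meetings forced after it.
Everything else can be placed before the planning session in some valid order, so the planning session can sit as late as position 11 − 3 = 8.

8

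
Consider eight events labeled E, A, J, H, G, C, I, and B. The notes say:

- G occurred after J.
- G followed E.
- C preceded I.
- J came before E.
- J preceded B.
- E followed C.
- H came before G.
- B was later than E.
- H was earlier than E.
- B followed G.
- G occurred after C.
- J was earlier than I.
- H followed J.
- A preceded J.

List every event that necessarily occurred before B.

A, C, E, G, H, J

Directly stated before B: E, G, and J.
A reaches B via A → J → B.
C reaches B via C → G → B.
H reaches B via H → E → B.
No chain forces I ahead of B.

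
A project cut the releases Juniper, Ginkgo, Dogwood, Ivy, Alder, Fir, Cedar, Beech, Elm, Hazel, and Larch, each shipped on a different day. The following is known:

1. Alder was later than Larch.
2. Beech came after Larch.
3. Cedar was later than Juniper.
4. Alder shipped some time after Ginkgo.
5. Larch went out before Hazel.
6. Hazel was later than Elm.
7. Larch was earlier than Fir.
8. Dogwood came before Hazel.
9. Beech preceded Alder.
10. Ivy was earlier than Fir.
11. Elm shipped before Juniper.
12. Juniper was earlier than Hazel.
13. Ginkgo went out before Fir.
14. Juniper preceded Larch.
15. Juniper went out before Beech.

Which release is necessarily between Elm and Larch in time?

Juniper

Tracing the constraints gives Elm → Juniper → Larch, so Juniper sits after Elm and before Larch.
No other release is forced both after Elm and before Larch.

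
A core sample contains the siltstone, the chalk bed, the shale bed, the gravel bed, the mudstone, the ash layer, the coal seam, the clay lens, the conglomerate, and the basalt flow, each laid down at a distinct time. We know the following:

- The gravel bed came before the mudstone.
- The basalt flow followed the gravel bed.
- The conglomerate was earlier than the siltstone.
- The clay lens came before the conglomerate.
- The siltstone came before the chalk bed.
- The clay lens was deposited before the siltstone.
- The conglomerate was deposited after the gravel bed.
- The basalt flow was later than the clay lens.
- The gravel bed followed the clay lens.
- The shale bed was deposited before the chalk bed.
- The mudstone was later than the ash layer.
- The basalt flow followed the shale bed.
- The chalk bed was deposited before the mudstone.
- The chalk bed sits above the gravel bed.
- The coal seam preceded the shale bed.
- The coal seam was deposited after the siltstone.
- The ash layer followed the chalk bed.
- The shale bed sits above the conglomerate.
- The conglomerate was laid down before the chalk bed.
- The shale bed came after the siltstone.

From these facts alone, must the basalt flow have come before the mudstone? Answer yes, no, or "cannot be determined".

No chain of stated constraints runs from the basalt flow to the mudstone, and none runs from the mudstone to the basalt flow either.
So the relative order of the basalt flow and the mudstone is not fixed by the given facts.

cannot be determined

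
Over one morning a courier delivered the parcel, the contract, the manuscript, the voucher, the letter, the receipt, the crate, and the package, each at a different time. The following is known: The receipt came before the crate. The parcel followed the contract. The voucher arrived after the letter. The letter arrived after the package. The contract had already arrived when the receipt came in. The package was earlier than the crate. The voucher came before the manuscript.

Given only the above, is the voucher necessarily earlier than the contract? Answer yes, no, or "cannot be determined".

No chain of stated constraints runs from the voucher to the contract, and none runs from the contract to the voucher either.
So the relative order of the voucher and the contract is not fixed by the given facts.

cannot be determined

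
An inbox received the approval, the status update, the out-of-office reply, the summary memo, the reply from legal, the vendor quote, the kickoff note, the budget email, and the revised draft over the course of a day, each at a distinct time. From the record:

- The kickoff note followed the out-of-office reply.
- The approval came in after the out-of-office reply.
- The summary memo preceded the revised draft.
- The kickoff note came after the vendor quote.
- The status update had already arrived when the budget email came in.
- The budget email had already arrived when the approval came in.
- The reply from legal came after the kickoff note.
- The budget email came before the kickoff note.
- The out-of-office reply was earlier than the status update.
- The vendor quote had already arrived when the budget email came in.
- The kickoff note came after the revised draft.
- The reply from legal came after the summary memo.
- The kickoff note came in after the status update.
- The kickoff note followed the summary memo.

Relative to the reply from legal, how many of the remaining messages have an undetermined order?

Forced before the reply from legal: the budget email, the kickoff note, the out-of-office reply, the revised draft, the status update, the summary memo, and the vendor quote.
That leaves the approval with no forced order relative to the reply from legal — 1.

1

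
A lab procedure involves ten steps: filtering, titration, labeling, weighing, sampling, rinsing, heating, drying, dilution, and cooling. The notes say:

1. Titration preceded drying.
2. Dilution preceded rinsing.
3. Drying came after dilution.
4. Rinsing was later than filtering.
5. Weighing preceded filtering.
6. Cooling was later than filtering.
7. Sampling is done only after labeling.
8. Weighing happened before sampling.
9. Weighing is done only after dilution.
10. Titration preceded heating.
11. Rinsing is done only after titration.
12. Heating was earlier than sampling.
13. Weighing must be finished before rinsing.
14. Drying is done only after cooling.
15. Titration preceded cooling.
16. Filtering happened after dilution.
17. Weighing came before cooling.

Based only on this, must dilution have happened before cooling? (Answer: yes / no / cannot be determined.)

yes

Chain the constraints: dilution → filtering → cooling. Each link is directly stated, so dilution comes before cooling.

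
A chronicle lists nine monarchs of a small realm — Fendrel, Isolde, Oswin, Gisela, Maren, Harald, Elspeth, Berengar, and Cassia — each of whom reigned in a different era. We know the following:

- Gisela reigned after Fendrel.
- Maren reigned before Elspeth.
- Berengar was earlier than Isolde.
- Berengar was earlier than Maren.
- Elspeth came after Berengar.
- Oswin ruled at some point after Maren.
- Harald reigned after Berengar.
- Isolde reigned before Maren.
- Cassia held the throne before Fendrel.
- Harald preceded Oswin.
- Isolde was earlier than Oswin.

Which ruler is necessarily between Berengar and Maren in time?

Tracing the constraints gives Berengar → Isolde → Maren, so Isolde sits after Berengar and before Maren.
No other ruler is forced both after Berengar and before Maren.

Isolde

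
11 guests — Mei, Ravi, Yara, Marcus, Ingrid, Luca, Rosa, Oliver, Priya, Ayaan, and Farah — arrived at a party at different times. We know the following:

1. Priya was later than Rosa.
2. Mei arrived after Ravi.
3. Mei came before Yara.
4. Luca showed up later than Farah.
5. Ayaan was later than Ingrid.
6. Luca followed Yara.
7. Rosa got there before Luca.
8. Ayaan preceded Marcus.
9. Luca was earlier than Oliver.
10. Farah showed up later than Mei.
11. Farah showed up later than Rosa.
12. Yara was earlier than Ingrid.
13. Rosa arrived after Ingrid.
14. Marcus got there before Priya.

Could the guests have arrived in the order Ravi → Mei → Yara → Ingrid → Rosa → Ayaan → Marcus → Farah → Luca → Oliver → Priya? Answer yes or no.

yes

Check each stated constraint against the proposed order — e.g. Yara is ahead of Luca; Mei is ahead of Farah. Every pair is in the required order; nothing is violated.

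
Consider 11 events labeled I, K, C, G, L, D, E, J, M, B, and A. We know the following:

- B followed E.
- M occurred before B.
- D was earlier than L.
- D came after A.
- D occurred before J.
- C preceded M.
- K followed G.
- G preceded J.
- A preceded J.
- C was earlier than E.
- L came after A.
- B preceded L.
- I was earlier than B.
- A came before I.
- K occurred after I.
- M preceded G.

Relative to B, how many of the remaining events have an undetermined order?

4

Forced before B: A, C, E, I, and M; forced after B: L.
That leaves D, G, J, and K with no forced order relative to B — 4.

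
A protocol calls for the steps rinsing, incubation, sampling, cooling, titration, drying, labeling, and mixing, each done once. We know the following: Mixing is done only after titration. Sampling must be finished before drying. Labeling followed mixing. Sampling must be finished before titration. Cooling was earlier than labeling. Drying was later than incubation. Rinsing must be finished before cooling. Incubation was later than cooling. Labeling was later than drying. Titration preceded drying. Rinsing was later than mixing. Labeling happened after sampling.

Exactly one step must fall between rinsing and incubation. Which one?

cooling

Tracing the constraints gives rinsing → cooling → incubation, so cooling sits after rinsing and before incubation.
No other step is forced both after rinsing and before incubation.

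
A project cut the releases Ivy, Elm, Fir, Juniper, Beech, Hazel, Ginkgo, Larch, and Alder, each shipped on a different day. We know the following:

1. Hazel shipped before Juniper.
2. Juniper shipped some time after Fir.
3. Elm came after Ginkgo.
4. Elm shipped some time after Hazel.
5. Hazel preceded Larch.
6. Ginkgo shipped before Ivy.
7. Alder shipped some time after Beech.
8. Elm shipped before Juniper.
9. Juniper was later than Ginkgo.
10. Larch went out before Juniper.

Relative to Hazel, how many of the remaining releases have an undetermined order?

5

Forced after Hazel: Elm, Juniper, and Larch.
That leaves Alder, Beech, Fir, Ginkgo, and Ivy with no forced order relative to Hazel — 5.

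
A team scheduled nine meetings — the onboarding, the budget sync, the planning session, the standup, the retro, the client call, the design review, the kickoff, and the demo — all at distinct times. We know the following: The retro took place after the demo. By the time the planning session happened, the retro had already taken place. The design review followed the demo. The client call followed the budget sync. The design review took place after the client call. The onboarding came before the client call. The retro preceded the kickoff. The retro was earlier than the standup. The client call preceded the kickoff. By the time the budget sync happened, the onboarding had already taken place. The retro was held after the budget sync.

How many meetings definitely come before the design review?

4

Directly stated before the design review: the client call and the demo.
The budget sync reaches the design review via the budget sync → the client call → the design review.
The onboarding reaches the design review via the onboarding → the client call → the design review.
That's the budget sync, the client call, the demo, and the onboarding — 4 in all.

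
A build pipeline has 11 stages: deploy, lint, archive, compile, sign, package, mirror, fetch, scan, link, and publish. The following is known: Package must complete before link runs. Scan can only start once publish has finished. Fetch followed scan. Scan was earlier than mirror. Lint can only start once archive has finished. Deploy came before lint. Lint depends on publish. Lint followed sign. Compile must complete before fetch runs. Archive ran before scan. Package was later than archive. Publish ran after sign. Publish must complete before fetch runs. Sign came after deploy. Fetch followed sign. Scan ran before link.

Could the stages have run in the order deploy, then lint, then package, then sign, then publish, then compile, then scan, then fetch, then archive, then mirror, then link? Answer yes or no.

no

The constraints require archive before package, but in the proposed sequence package appears ahead of archive. That one violation is enough.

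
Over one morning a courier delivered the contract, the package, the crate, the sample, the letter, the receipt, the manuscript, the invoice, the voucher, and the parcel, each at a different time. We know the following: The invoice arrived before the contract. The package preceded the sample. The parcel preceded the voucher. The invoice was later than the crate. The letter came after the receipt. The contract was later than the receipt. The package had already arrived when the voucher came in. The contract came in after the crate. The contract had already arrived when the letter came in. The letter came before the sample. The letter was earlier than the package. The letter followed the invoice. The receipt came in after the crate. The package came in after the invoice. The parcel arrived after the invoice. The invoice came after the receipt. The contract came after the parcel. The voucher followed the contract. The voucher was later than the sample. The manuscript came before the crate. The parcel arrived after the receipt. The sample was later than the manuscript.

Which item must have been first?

the manuscript

The manuscript has a chain of constraints placing it before every other item, so the manuscript must be first.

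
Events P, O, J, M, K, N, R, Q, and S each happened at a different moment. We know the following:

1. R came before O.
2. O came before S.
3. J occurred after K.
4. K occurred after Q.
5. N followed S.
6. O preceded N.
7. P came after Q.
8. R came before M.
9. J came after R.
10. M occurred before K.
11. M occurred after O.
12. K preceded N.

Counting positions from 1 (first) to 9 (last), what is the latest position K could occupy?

7

K must come before J and N — 2 events forced after it.
Everything else can be placed before K in some valid order, so K can sit as late as position 9 − 2 = 7.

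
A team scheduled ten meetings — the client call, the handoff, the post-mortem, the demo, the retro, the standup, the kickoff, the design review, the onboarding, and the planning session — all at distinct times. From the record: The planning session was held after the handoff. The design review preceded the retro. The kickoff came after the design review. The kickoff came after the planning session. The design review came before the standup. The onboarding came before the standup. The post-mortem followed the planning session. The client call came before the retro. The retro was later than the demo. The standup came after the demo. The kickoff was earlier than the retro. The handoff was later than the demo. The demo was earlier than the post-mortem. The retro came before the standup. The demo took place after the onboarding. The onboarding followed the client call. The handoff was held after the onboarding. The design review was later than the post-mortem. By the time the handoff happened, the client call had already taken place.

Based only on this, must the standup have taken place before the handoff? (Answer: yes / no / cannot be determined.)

no

Tracing the constraints gives the handoff → the planning session → the post-mortem → the design review → the standup, so the handoff must come before the standup.
That means the standup cannot be before the handoff.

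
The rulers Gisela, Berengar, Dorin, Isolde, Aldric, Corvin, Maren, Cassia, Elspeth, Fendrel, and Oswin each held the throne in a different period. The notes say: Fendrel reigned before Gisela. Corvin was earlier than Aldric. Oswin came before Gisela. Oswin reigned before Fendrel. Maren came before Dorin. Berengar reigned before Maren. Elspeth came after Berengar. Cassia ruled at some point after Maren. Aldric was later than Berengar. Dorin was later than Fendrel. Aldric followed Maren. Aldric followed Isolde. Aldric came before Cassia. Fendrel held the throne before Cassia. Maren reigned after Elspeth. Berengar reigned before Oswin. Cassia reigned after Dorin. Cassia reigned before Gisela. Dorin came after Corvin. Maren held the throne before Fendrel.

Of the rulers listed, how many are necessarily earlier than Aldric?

5

Directly stated before Aldric: Berengar, Corvin, Isolde, and Maren.
Elspeth reaches Aldric via Elspeth → Maren → Aldric.
No chain forces Cassia (or any of the others) ahead of Aldric.
That's Berengar, Corvin, Elspeth, Isolde, and Maren — 5 in all.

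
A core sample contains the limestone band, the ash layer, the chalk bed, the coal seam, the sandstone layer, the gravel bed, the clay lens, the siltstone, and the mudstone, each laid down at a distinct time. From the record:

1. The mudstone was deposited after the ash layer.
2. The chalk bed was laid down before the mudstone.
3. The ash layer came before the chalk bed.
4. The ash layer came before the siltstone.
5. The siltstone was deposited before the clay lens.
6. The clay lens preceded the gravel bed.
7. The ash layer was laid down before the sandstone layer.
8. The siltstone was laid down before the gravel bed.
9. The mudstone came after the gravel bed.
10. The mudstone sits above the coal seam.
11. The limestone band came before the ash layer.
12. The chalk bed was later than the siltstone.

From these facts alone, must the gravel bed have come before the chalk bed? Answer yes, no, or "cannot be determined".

cannot be determined

No chain of stated constraints runs from the gravel bed to the chalk bed, and none runs from the chalk bed to the gravel bed either.
So the relative order of the gravel bed and the chalk bed is not fixed by the given facts.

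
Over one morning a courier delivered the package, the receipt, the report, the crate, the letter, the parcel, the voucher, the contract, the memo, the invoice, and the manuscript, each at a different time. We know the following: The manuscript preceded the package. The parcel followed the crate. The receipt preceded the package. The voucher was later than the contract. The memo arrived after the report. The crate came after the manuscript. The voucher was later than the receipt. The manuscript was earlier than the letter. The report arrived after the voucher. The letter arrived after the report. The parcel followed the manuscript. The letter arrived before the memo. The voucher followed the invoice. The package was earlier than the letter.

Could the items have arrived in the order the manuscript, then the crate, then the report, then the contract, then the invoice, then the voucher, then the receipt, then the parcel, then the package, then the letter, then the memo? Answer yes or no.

The constraints require the voucher before the report, but in the proposed sequence the report appears ahead of the voucher. That one violation is enough.

no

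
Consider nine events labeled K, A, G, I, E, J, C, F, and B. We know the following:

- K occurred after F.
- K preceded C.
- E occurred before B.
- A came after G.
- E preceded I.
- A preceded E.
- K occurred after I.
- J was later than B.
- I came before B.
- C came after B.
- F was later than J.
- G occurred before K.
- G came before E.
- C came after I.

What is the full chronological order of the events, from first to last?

The constraints fix every adjacent pair, so only one ordering works:
G → A → E → I → B → J → F → K → C.

G, A, E, I, B, J, F, K, C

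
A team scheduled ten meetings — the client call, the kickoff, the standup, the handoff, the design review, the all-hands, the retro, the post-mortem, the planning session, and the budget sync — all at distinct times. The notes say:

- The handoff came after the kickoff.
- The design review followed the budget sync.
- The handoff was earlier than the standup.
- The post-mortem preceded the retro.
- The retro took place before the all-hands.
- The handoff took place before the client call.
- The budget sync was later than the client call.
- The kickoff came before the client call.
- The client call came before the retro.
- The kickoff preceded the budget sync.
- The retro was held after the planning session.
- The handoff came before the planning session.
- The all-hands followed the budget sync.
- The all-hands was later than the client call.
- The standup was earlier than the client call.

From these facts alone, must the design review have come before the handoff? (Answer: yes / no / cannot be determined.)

Tracing the constraints gives the handoff → the client call → the budget sync → the design review, so the handoff must come before the design review.
That means the design review cannot be before the handoff.

no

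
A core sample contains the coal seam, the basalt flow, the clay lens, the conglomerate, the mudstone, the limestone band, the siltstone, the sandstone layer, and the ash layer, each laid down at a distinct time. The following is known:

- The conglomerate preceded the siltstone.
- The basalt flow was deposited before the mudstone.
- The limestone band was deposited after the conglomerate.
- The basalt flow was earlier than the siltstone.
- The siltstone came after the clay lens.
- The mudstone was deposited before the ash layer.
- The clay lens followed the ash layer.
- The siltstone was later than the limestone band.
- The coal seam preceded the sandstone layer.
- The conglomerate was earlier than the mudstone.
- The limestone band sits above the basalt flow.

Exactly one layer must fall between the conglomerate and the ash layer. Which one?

Tracing the constraints gives the conglomerate → the mudstone → the ash layer, so the mudstone sits after the conglomerate and before the ash layer.
No other layer is forced both after the conglomerate and before the ash layer.

the mudstone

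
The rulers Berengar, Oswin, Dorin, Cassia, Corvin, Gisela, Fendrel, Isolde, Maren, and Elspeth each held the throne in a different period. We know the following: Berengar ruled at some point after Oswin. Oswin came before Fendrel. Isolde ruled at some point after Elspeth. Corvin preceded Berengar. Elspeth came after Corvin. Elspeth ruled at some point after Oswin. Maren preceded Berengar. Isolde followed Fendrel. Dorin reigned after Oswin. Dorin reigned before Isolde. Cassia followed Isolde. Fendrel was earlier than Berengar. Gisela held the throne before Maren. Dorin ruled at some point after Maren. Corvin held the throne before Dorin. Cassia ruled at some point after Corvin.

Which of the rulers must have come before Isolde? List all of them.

Directly stated before Isolde: Dorin, Elspeth, and Fendrel.
Corvin reaches Isolde via Corvin → Elspeth → Isolde.
Gisela reaches Isolde via Gisela → Maren → Dorin → Isolde.
Maren reaches Isolde via Maren → Dorin → Isolde.
Likewise Oswin reaches Isolde by chaining the stated constraints.
No chain forces Cassia (or any of the others) ahead of Isolde.

Corvin, Dorin, Elspeth, Fendrel, Gisela, Maren, Oswin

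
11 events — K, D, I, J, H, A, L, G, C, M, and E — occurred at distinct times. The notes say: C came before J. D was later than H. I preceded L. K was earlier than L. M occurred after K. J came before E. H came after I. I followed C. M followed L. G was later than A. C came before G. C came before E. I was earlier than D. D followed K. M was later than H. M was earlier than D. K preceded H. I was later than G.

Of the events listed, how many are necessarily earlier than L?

Directly stated before L: I and K.
A reaches L via A → G → I → L.
C reaches L via C → I → L.
G reaches L via G → I → L.
No chain forces E (or any of the others) ahead of L.
That's A, C, G, I, and K — 5 in all.

5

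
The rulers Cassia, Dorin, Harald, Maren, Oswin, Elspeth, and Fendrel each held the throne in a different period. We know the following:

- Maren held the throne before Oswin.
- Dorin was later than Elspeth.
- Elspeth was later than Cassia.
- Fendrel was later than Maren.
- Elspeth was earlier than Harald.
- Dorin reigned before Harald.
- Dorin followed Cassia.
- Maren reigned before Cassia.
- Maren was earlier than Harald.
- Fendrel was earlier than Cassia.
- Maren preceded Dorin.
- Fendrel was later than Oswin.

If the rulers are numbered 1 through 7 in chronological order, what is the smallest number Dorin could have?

6

Cassia, Elspeth, Fendrel, Maren, and Oswin must all come before Dorin — 5 forced predecessors.
Nothing else is forced ahead of Dorin, so their earliest slot is position 5 + 1 = 6.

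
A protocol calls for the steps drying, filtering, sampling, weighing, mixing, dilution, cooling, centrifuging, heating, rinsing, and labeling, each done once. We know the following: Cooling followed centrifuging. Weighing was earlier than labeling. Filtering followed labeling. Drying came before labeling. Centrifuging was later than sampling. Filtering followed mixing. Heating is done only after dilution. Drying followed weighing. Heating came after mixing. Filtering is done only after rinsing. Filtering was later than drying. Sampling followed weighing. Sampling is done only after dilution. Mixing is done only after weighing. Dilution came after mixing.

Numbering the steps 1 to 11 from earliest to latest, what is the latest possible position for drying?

Drying must come before filtering and labeling — 2 steps forced after it.
Everything else can be placed before drying in some valid order, so drying can sit as late as position 11 − 2 = 9.

9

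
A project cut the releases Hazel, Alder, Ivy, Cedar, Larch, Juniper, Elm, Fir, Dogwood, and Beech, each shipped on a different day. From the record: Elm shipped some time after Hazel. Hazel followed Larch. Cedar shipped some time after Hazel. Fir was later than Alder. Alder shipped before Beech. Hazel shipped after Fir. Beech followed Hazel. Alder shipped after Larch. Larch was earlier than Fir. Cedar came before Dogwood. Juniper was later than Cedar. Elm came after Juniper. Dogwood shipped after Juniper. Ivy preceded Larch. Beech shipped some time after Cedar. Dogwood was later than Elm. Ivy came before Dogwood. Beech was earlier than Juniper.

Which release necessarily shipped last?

Every other release has a chain of constraints placing it before Dogwood, so Dogwood is last.

Dogwood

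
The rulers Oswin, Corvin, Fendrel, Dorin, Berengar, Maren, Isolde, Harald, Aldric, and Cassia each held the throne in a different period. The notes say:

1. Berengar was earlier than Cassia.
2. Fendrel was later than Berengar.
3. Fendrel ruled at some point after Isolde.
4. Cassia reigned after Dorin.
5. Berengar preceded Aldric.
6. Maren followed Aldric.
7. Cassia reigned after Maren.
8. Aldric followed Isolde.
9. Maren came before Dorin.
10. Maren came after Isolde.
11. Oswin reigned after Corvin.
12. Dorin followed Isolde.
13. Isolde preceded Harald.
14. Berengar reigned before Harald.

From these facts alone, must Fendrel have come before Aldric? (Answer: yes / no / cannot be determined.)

No chain of stated constraints runs from Fendrel to Aldric, and none runs from Aldric to Fendrel either.
So the relative order of Fendrel and Aldric is not fixed by the given facts.

cannot be determined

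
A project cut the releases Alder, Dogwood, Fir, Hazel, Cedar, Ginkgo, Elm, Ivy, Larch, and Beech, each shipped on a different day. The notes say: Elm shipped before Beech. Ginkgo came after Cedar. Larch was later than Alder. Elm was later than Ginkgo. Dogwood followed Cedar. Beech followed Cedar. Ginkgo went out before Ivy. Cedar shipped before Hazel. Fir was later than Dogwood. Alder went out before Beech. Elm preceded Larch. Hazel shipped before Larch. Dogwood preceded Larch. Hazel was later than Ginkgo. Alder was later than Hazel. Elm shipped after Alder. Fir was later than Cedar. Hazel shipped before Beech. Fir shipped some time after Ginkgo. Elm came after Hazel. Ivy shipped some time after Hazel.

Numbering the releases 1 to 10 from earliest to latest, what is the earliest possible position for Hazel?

Cedar and Ginkgo must both come before Hazel — 2 forced predecessors.
Nothing else is forced ahead of Hazel, so its earliest slot is position 2 + 1 = 3.

3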